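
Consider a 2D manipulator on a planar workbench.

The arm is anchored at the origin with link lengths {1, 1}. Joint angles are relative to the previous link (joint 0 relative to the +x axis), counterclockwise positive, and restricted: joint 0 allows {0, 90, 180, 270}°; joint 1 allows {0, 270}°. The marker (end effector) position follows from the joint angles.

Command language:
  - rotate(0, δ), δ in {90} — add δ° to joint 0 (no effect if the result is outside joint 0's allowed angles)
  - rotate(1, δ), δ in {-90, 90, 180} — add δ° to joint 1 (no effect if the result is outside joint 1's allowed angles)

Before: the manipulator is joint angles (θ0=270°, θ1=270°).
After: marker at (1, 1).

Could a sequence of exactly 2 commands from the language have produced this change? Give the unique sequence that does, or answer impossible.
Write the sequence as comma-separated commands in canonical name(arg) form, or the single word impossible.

start: joint angles (θ0=270°, θ1=270°)
step 1 (rotate(0, 90)): joint angles (θ0=0°, θ1=270°)
step 2 (rotate(0, 90)): joint angles (θ0=90°, θ1=270°)
no other 2-command option fits: unique.

rotate(0, 90), rotate(0, 90)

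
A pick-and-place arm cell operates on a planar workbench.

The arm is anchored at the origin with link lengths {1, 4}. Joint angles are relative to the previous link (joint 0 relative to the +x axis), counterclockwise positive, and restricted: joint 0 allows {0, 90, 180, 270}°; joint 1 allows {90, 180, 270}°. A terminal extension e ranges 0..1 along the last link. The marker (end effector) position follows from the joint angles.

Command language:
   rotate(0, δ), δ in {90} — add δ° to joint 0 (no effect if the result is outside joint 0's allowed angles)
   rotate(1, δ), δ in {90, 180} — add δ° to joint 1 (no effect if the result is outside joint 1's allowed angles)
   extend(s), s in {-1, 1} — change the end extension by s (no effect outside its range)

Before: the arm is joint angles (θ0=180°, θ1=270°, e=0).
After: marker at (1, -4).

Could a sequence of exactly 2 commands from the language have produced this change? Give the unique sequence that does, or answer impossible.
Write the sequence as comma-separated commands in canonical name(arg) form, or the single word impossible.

t0: joint angles (θ0=180°, θ1=270°, e=0)
step 1 (rotate(0, 90)): joint angles (θ0=270°, θ1=270°, e=0)
step 2 (rotate(0, 90)): joint angles (θ0=0°, θ1=270°, e=0)
all 25 alternatives checked — unique.

rotate(0, 90), rotate(0, 90)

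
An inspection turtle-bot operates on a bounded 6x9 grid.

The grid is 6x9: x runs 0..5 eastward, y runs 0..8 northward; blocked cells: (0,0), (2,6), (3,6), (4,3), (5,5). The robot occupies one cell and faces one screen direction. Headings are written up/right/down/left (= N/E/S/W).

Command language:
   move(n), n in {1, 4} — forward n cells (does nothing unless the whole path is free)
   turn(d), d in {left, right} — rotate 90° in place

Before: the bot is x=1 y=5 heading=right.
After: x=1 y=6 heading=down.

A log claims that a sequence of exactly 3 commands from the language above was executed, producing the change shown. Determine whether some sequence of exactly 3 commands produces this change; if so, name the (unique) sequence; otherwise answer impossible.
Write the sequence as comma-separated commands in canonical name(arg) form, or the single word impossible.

impossible

no 3-step route produces this change.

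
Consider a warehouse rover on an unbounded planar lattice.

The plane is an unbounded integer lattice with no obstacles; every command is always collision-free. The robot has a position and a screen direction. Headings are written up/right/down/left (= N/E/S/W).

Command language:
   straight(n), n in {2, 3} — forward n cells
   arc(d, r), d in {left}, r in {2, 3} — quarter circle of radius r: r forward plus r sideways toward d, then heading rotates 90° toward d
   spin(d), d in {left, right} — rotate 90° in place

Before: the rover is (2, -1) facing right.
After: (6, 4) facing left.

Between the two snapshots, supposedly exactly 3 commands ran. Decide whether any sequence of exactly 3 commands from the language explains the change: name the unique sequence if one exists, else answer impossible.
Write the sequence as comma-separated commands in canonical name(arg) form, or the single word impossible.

key: running arc(left, 2) before straight(3) would end elsewhere — order is forced
begin: (2, -1) facing right
step 1 (straight(3)): (5, -1) facing right
step 2 (arc(left, 3)): (8, 2) facing up
step 3 (arc(left, 2)): (6, 4) facing left
no rival 3-sequence matches.

straight(3), arc(left, 3), arc(left, 2)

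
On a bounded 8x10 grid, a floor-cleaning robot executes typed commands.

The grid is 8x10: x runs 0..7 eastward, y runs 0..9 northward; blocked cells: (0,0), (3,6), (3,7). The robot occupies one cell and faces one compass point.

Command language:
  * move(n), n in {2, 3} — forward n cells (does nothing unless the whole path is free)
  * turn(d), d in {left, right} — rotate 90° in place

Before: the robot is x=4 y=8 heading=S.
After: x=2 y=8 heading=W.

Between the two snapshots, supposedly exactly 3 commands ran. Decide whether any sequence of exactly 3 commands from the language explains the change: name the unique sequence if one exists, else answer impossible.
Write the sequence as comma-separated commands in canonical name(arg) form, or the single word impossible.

key: order matters: swapping turn(right) and move(3) lands elsewhere
start: x=4 y=8 heading=S
[1] after turn(right): x=4 y=8 heading=W
[2] after move(2): x=2 y=8 heading=W
[3] after move(3): x=2 y=8 heading=W
all 64 alternatives checked — unique.

turn(right), move(2), move(3)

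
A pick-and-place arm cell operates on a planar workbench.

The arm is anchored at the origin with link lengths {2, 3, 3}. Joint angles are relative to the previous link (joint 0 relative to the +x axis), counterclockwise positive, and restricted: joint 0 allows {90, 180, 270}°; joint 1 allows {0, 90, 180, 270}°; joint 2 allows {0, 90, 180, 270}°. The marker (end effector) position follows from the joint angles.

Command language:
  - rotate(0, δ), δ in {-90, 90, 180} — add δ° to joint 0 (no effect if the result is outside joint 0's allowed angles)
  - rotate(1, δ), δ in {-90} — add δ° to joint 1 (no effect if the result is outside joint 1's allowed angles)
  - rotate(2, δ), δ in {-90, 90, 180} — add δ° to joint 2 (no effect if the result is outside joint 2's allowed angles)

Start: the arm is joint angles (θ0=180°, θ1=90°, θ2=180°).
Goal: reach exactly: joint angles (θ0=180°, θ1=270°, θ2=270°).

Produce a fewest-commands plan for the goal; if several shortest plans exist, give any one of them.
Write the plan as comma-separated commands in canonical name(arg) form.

t0: joint angles (θ0=180°, θ1=90°, θ2=180°)
1. rotate(1, -90) → joint angles (θ0=180°, θ1=0°, θ2=180°)
2. rotate(1, -90) → joint angles (θ0=180°, θ1=270°, θ2=180°)
3. rotate(2, 90) → joint angles (θ0=180°, θ1=270°, θ2=270°)
shorter routes all fall short; 3 is best.

rotate(1, -90), rotate(1, -90), rotate(2, 90)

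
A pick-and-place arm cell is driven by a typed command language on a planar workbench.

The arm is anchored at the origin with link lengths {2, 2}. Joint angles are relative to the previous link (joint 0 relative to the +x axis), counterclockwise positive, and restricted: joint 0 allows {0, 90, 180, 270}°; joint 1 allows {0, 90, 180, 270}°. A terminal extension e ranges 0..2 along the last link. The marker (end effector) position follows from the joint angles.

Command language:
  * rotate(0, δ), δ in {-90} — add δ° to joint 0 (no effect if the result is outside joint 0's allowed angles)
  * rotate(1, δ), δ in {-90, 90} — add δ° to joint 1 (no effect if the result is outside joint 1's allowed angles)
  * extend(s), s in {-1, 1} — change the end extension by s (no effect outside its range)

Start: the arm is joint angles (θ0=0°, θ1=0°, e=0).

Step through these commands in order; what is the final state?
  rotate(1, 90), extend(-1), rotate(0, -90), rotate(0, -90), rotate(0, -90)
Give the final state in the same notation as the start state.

begin: joint angles (θ0=0°, θ1=0°, e=0)
1. rotate(1, 90) → joint angles (θ0=0°, θ1=90°, e=0)
2. extend(-1) → joint angles (θ0=0°, θ1=90°, e=0)
3. rotate(0, -90) → joint angles (θ0=270°, θ1=90°, e=0)
4. rotate(0, -90) → joint angles (θ0=180°, θ1=90°, e=0)
5. rotate(0, -90) → joint angles (θ0=90°, θ1=90°, e=0)

joint angles (θ0=90°, θ1=90°, e=0)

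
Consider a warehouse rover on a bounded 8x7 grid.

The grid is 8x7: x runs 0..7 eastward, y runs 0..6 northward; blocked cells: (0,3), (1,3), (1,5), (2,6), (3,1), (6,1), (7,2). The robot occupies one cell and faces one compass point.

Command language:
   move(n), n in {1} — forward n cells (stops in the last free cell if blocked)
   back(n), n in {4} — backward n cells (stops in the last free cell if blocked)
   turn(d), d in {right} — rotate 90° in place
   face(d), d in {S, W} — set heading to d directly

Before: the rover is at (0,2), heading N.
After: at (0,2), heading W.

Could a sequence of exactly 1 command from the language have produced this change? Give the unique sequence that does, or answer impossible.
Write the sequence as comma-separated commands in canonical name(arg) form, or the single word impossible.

face(W)

key: (0,2) unchanged — the single command moves nothing
t0: at (0,2), heading N
1. face(W) → at (0,2), heading W
uniquely the one of 5 1-step routes that fits.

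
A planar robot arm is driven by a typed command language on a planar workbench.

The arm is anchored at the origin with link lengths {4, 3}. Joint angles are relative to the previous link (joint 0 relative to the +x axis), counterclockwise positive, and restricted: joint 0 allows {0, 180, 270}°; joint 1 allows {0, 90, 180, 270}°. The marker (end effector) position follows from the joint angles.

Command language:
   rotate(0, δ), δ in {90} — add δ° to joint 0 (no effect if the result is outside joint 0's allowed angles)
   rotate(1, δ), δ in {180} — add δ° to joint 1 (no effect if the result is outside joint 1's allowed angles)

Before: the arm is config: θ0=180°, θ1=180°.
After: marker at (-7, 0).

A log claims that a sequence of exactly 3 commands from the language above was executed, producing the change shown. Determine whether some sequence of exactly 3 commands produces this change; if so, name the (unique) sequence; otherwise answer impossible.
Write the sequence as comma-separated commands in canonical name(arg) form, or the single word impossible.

rotate(1, 180), rotate(1, 180), rotate(1, 180)

begin: config: θ0=180°, θ1=180°
1. rotate(1, 180) → config: θ0=180°, θ1=0°
2. rotate(1, 180) → config: θ0=180°, θ1=180°
3. rotate(1, 180) → config: θ0=180°, θ1=0°
no rival 3-sequence matches.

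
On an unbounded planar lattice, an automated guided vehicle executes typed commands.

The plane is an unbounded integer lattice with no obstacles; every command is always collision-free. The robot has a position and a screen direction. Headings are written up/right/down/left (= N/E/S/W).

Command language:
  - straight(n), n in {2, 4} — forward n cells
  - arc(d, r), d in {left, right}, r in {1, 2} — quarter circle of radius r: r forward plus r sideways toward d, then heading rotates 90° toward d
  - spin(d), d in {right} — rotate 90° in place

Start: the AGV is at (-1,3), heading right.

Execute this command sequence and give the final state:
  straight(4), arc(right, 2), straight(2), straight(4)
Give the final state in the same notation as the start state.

initial: at (-1,3), heading right
step 1 (straight(4)): at (3,3), heading right
step 2 (arc(right, 2)): at (5,1), heading down
step 3 (straight(2)): at (5,-1), heading down
step 4 (straight(4)): at (5,-5), heading down

at (5,-5), heading down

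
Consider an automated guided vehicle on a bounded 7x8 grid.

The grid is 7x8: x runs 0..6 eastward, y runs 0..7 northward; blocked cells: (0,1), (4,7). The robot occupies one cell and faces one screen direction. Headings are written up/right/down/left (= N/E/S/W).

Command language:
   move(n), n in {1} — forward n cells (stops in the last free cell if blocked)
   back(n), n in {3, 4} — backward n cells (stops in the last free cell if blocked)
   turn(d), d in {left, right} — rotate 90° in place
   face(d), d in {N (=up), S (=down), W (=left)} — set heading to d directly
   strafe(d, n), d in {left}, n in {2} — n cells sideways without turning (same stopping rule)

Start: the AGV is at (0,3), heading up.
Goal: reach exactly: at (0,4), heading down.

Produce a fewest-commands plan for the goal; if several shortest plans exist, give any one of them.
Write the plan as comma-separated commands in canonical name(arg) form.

move(1), face(S)

begin: at (0,3), heading up
[1] after move(1): at (0,4), heading up
[2] after face(S): at (0,4), heading down
no 1-step plan works, so 2 is optimal.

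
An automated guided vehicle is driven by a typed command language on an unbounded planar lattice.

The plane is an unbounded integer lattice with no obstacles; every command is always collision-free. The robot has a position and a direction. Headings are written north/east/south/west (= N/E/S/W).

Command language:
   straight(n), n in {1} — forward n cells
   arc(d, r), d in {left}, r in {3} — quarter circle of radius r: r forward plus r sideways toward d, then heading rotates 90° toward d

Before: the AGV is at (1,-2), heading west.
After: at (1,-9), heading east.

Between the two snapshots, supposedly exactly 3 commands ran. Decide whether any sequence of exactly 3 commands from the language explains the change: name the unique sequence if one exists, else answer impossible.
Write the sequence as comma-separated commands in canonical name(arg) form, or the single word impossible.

key: cell and facing (now E) both changed — the 3 commands mix motion and turning
t0: at (1,-2), heading west
t=1 arc(left, 3) ⇒ at (-2,-5), heading south
t=2 straight(1) ⇒ at (-2,-6), heading south
t=3 arc(left, 3) ⇒ at (1,-9), heading east
no other 3-command option fits: unique.

arc(left, 3), straight(1), arc(left, 3)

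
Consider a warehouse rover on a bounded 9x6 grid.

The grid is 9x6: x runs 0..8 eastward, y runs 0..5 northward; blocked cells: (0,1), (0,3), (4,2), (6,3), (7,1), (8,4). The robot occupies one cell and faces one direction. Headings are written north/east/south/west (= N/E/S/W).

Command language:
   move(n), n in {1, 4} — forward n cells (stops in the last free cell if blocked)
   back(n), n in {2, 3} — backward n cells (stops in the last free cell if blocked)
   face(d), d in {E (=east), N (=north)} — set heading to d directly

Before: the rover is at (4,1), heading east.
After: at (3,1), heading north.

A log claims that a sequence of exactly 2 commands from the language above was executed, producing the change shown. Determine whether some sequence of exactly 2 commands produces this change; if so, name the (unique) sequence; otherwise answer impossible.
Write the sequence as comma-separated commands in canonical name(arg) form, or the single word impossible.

every 2-command combo misses the target.

impossible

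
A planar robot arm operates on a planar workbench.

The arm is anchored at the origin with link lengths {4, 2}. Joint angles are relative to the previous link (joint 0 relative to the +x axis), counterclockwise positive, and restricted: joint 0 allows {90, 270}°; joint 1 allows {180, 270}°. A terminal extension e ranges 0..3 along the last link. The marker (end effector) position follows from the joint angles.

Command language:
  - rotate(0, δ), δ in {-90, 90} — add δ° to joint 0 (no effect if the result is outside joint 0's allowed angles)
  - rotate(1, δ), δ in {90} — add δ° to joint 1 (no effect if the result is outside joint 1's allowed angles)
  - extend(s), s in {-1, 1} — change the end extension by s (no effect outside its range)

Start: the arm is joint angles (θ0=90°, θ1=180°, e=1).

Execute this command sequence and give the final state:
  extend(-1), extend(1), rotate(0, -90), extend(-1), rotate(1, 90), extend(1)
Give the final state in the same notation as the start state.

joint angles (θ0=90°, θ1=270°, e=1)

from: joint angles (θ0=90°, θ1=180°, e=1)
[1] after extend(-1): joint angles (θ0=90°, θ1=180°, e=0)
[2] after extend(1): joint angles (θ0=90°, θ1=180°, e=1)
[3] after rotate(0, -90): joint angles (θ0=90°, θ1=180°, e=1)
[4] after extend(-1): joint angles (θ0=90°, θ1=180°, e=0)
[5] after rotate(1, 90): joint angles (θ0=90°, θ1=270°, e=0)
[6] after extend(1): joint angles (θ0=90°, θ1=270°, e=1)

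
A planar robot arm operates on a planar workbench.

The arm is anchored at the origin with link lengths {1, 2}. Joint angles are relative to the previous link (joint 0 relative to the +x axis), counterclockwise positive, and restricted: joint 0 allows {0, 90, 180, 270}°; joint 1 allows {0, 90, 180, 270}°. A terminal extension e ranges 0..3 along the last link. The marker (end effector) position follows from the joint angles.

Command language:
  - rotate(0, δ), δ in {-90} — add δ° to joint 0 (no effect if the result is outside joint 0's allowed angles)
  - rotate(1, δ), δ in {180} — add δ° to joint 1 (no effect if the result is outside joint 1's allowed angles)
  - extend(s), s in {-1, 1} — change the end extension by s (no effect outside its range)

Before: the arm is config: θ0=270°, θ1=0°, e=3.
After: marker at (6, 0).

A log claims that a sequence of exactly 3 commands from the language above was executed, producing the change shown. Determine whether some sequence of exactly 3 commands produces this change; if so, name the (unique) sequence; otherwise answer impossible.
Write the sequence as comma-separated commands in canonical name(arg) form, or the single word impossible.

rotate(0, -90), rotate(0, -90), rotate(0, -90)

t0: config: θ0=270°, θ1=0°, e=3
step 1 (rotate(0, -90)): config: θ0=180°, θ1=0°, e=3
step 2 (rotate(0, -90)): config: θ0=90°, θ1=0°, e=3
step 3 (rotate(0, -90)): config: θ0=0°, θ1=0°, e=3
no other 3-command option fits: unique.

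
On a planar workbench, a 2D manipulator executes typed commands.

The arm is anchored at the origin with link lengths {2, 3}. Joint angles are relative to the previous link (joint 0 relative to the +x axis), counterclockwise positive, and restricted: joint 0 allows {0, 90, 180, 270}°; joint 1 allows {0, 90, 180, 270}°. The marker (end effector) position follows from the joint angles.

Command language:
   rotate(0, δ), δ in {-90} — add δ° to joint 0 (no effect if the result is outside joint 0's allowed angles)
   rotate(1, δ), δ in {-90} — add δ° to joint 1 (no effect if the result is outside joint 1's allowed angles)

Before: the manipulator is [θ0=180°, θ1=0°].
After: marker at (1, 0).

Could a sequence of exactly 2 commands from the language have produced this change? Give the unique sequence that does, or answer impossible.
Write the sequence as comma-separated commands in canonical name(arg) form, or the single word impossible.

rotate(1, -90), rotate(1, -90)

initial: [θ0=180°, θ1=0°]
1. rotate(1, -90) → [θ0=180°, θ1=270°]
2. rotate(1, -90) → [θ0=180°, θ1=180°]
all 4 alternatives checked — unique.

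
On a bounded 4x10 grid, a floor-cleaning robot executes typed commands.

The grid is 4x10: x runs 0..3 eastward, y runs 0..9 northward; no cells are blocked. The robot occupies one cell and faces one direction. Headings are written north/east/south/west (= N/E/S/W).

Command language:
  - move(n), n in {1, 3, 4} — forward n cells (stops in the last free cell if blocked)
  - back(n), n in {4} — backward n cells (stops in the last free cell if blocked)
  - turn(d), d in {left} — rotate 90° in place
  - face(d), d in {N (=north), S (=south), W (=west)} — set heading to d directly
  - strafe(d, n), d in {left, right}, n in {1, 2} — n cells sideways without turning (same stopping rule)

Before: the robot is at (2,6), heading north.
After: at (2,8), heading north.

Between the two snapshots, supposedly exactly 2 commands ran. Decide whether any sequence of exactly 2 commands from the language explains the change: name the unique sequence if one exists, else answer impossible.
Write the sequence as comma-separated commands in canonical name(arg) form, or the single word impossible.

key: heading stays N — no command in the sequence turns
initial: at (2,6), heading north
[1] after move(1): at (2,7), heading north
[2] after move(1): at (2,8), heading north
all 144 alternatives checked — unique.

move(1), move(1)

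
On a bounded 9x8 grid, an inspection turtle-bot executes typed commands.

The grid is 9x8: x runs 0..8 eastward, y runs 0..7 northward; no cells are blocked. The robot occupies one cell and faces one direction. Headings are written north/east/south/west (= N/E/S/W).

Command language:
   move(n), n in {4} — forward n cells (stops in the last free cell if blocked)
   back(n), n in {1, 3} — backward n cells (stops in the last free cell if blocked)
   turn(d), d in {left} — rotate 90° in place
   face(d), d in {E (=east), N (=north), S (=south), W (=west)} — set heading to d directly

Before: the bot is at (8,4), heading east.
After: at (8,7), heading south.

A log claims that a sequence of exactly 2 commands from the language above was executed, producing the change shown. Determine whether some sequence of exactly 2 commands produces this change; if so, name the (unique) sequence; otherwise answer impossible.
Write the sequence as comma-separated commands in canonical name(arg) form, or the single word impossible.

face(S), back(3)

key: order matters: swapping face(S) and back(3) lands elsewhere
begin: at (8,4), heading east
step 1 (face(S)): at (8,4), heading south
step 2 (back(3)): at (8,7), heading south
no rival 2-sequence matches.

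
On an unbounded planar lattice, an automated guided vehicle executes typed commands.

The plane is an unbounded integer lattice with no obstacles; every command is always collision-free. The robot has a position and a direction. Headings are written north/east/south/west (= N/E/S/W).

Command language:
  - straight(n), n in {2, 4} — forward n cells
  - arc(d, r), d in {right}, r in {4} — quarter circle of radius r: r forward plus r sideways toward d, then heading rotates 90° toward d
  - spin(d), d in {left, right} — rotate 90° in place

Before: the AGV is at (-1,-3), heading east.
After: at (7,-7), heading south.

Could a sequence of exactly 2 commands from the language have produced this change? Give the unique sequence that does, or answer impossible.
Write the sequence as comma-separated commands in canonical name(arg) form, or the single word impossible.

key: order matters: swapping straight(4) and arc(right, 4) lands elsewhere
start: at (-1,-3), heading east
1. straight(4) → at (3,-3), heading east
2. arc(right, 4) → at (7,-7), heading south
no rival 2-sequence matches.

straight(4), arc(right, 4)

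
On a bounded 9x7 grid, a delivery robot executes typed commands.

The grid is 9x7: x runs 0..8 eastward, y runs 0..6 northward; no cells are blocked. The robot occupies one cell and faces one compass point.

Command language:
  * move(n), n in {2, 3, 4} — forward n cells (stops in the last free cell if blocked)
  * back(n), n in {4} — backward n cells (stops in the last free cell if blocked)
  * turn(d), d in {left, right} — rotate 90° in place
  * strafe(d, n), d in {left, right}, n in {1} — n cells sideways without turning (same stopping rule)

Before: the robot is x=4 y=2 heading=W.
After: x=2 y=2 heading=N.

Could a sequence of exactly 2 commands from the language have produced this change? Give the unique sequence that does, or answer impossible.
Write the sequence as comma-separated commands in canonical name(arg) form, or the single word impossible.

move(2), turn(right)

key: position moved to (2,2) AND the heading swung to N — translation plus rotation needed
t0: x=4 y=2 heading=W
1. move(2) → x=2 y=2 heading=W
2. turn(right) → x=2 y=2 heading=N
no other 2-command option fits: unique.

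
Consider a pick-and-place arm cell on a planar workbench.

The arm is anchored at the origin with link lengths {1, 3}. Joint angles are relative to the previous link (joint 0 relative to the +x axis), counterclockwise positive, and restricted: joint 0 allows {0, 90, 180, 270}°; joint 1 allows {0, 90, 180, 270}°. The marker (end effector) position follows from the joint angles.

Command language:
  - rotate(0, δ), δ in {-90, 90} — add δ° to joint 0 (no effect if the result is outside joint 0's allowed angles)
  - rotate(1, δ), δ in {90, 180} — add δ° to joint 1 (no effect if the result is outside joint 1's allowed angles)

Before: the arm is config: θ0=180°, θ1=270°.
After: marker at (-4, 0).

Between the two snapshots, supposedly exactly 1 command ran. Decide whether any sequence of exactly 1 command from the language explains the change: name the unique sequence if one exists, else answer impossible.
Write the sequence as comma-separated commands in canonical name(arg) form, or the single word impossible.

from: config: θ0=180°, θ1=270°
[1] after rotate(1, 90): config: θ0=180°, θ1=0°
no other 1-command option fits: unique.

rotate(1, 90)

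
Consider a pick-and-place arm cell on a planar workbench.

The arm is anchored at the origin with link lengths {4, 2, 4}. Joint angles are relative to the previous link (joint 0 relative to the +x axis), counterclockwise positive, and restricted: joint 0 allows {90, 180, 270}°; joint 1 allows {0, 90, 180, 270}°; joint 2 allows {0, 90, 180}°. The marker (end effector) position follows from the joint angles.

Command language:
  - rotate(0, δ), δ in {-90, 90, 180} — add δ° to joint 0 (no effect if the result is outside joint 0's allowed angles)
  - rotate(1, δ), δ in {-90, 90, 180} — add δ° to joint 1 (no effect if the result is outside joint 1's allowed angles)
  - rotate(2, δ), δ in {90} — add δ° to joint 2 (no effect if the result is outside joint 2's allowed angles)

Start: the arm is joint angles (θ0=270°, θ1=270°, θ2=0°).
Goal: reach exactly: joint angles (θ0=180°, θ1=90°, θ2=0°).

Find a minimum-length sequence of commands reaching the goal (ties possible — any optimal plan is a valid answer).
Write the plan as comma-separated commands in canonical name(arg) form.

start: joint angles (θ0=270°, θ1=270°, θ2=0°)
1. rotate(0, -90) → joint angles (θ0=180°, θ1=270°, θ2=0°)
2. rotate(1, 180) → joint angles (θ0=180°, θ1=90°, θ2=0°)
nothing shorter than 2 reaches the goal.

rotate(0, -90), rotate(1, 180)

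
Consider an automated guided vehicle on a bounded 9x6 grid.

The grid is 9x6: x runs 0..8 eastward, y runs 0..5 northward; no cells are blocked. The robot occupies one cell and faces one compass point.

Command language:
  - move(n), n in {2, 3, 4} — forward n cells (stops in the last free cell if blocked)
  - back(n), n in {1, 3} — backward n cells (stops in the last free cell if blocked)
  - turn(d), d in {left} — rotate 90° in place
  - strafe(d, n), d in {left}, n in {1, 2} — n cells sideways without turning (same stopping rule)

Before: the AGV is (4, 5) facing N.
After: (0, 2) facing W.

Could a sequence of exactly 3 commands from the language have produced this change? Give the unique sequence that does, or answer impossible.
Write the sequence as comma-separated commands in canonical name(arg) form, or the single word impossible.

key: position moved to (0,2) AND the heading swung to W — translation plus rotation needed
begin: (4, 5) facing N
[1] after back(3): (4, 2) facing N
[2] after turn(left): (4, 2) facing W
[3] after move(4): (0, 2) facing W
no other 3-command option fits: unique.

back(3), turn(left), move(4)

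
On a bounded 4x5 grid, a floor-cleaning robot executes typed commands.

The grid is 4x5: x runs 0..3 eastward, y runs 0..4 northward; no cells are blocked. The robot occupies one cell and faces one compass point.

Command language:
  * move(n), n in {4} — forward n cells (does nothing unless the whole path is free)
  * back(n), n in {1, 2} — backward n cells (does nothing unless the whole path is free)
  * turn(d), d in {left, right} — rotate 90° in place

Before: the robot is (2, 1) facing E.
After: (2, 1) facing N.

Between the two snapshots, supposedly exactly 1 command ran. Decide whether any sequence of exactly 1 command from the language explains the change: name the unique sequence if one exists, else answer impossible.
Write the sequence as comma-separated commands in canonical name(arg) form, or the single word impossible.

turn(left)

key: (2,1) unchanged — the single command moves nothing
initial: (2, 1) facing E
t=1 turn(left) ⇒ (2, 1) facing N
uniquely the one of 5 1-step routes that fits.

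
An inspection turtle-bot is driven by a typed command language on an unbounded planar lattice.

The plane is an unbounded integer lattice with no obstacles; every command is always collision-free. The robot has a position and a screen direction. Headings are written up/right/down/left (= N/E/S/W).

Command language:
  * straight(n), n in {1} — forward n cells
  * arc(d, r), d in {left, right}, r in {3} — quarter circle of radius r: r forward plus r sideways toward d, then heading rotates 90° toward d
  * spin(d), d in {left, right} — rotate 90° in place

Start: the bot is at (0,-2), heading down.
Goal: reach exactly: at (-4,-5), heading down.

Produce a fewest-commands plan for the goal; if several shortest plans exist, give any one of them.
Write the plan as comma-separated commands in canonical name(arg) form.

arc(right, 3), straight(1), spin(left)

start: at (0,-2), heading down
t=1 arc(right, 3) ⇒ at (-3,-5), heading left
t=2 straight(1) ⇒ at (-4,-5), heading left
t=3 spin(left) ⇒ at (-4,-5), heading down
minimal: 3 command(s), checked below 3.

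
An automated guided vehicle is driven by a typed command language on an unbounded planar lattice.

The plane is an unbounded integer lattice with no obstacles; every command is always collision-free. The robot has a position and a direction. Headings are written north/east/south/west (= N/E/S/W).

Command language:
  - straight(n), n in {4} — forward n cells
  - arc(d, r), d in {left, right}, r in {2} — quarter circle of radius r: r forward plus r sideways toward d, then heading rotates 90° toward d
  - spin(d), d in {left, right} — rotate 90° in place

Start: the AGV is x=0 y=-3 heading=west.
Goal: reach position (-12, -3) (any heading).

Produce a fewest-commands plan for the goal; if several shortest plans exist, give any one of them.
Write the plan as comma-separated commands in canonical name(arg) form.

from: x=0 y=-3 heading=west
t=1 straight(4) ⇒ x=-4 y=-3 heading=west
t=2 straight(4) ⇒ x=-8 y=-3 heading=west
t=3 straight(4) ⇒ x=-12 y=-3 heading=west
shorter routes all fall short; 3 is best.

straight(4), straight(4), straight(4)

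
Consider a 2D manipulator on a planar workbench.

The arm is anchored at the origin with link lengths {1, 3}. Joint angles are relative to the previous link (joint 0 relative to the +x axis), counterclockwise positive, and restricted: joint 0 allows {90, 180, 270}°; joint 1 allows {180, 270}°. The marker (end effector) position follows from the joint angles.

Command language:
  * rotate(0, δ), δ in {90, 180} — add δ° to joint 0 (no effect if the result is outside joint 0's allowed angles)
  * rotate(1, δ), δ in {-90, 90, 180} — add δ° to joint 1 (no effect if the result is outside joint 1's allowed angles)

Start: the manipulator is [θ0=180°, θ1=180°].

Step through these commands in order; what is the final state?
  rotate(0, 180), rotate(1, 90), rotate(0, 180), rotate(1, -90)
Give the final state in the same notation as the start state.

[θ0=180°, θ1=180°]

initial: [θ0=180°, θ1=180°]
1. rotate(0, 180) → [θ0=180°, θ1=180°]
2. rotate(1, 90) → [θ0=180°, θ1=270°]
3. rotate(0, 180) → [θ0=180°, θ1=270°]
4. rotate(1, -90) → [θ0=180°, θ1=180°]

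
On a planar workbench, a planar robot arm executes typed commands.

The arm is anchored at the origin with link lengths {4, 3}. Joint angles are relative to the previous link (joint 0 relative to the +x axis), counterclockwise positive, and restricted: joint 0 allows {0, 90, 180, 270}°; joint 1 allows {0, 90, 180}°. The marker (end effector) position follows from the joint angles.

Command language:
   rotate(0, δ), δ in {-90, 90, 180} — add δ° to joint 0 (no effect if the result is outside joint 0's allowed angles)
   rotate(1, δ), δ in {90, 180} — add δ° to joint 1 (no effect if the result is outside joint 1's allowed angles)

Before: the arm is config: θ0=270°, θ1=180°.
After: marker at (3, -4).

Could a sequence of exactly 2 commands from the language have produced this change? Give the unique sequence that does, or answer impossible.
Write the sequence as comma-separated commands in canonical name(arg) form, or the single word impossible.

key: order matters: swapping rotate(1, 180) and rotate(1, 90) lands elsewhere
initial: config: θ0=270°, θ1=180°
t=1 rotate(1, 180) ⇒ config: θ0=270°, θ1=0°
t=2 rotate(1, 90) ⇒ config: θ0=270°, θ1=90°
uniquely the one of 25 2-step routes that fits.

rotate(1, 180), rotate(1, 90)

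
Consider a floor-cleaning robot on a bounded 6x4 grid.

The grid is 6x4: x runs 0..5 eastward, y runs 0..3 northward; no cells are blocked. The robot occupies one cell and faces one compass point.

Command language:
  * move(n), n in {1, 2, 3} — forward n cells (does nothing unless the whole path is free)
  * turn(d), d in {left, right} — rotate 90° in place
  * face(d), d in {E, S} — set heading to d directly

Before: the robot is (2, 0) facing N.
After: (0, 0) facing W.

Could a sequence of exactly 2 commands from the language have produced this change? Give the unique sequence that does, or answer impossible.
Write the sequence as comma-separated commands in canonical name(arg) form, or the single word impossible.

turn(left), move(2)

key: cell and facing (now W) both changed — the 2 commands mix motion and turning
initial: (2, 0) facing N
t=1 turn(left) ⇒ (2, 0) facing W
t=2 move(2) ⇒ (0, 0) facing W
no other 2-command option fits: unique.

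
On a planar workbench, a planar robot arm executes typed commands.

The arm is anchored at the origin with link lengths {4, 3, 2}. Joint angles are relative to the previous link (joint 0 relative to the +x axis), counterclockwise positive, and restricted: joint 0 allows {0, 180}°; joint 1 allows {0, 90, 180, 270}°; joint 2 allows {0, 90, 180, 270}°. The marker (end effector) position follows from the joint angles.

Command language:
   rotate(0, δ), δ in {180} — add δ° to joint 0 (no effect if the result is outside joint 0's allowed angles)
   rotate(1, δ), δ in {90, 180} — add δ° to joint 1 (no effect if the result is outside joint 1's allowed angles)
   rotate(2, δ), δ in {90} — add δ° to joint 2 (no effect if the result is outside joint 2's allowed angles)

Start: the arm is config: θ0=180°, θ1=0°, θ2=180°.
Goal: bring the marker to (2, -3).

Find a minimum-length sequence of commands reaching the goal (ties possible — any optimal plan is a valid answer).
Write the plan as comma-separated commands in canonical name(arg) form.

from: config: θ0=180°, θ1=0°, θ2=180°
1. rotate(1, 180) → config: θ0=180°, θ1=180°, θ2=180°
2. rotate(1, 90) → config: θ0=180°, θ1=270°, θ2=180°
3. rotate(2, 90) → config: θ0=180°, θ1=270°, θ2=270°
4. rotate(0, 180) → config: θ0=0°, θ1=270°, θ2=270°
shorter routes all fall short; 4 is best.

rotate(1, 180), rotate(1, 90), rotate(2, 90), rotate(0, 180)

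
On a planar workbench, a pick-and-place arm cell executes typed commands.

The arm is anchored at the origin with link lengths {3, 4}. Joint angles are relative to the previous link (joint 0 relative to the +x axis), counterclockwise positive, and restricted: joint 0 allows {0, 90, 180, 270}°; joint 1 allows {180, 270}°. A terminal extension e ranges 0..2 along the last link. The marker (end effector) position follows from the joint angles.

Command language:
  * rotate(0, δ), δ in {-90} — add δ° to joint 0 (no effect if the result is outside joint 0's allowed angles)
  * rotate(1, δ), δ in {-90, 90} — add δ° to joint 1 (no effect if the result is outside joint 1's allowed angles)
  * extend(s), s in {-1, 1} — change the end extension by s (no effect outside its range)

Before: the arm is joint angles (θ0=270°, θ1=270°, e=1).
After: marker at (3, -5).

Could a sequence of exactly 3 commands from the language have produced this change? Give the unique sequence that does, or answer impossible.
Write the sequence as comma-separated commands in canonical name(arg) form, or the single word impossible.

rotate(0, -90), rotate(0, -90), rotate(0, -90)

t0: joint angles (θ0=270°, θ1=270°, e=1)
step 1 (rotate(0, -90)): joint angles (θ0=180°, θ1=270°, e=1)
step 2 (rotate(0, -90)): joint angles (θ0=90°, θ1=270°, e=1)
step 3 (rotate(0, -90)): joint angles (θ0=0°, θ1=270°, e=1)
no other 3-command option fits: unique.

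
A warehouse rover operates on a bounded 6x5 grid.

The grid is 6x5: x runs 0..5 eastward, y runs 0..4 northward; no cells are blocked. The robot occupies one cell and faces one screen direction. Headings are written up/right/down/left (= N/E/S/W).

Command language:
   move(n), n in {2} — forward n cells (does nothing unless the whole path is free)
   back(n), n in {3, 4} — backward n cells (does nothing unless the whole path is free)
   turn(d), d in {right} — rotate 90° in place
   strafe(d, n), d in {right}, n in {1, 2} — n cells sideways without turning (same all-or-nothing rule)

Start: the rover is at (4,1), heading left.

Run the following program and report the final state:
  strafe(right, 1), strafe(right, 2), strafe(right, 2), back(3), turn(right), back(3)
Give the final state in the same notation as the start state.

t0: at (4,1), heading left
1. strafe(right, 1) → at (4,2), heading left
2. strafe(right, 2) → at (4,4), heading left
3. strafe(right, 2) → at (4,4), heading left
4. back(3) → at (4,4), heading left
5. turn(right) → at (4,4), heading up
6. back(3) → at (4,1), heading up

at (4,1), heading up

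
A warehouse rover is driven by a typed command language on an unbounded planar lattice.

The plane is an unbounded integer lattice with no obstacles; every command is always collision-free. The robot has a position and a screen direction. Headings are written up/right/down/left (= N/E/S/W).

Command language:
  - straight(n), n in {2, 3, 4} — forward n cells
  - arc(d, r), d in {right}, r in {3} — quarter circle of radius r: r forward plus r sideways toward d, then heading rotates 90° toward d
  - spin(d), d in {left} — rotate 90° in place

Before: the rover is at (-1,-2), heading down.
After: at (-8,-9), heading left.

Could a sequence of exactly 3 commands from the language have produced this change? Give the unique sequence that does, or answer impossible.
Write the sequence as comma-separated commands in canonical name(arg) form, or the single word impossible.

straight(4), arc(right, 3), straight(4)

key: position moved to (-8,-9) AND the heading swung to W — translation plus rotation needed
initial: at (-1,-2), heading down
step 1 (straight(4)): at (-1,-6), heading down
step 2 (arc(right, 3)): at (-4,-9), heading left
step 3 (straight(4)): at (-8,-9), heading left
no other 3-command option fits: unique.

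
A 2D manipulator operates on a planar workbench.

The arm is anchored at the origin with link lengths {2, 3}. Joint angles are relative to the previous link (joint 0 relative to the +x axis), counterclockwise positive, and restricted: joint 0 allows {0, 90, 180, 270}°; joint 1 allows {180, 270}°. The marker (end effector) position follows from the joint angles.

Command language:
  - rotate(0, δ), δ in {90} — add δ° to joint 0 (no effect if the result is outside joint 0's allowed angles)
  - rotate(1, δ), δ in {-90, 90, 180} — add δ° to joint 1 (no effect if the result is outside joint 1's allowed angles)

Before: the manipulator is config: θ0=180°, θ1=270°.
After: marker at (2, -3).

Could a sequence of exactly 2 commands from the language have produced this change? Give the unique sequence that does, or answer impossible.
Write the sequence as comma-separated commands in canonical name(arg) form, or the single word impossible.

from: config: θ0=180°, θ1=270°
1. rotate(0, 90) → config: θ0=270°, θ1=270°
2. rotate(0, 90) → config: θ0=0°, θ1=270°
no other 2-command option fits: unique.

rotate(0, 90), rotate(0, 90)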